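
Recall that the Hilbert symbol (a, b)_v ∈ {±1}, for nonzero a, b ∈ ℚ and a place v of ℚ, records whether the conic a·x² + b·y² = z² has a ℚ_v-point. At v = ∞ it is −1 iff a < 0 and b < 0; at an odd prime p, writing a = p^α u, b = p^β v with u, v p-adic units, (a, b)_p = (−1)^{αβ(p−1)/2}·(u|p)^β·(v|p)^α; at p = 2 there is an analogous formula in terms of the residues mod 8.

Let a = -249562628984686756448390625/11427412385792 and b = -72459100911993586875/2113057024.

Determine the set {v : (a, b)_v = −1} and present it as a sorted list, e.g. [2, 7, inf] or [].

[2, 31, 37, inf]

(a, b) ≡ (-47116466, -19) mod (ℚ^×)²; places V = {2, 3, 5, 7, 13, 17, 19, 23, 31, 37, 47, ∞}.
(a,b)_19: α=1, u≡4; β=1, v≡3 (mod 19); (4|19)=+1, (3|19)=-1; sign (−1)^1·+1^1·-1^1 = +1.
(a,b)_31: α=3, u≡29; β=2, v≡6 (mod 31); (29|31)=-1, (6|31)=-1; sign (−1)^0·-1^2·-1^3 = -1.
(a,b)_2: α=-13, β=-8; u≡7, v≡5 (mod 8); ε(u)ε(v)=1·0, αω(v)=-13·1, βω(u)=-8·0; sum ≡ 1  ⇒  -1.
(a,b)_47: α=3, u≡37; β=2, v≡14 (mod 47); (37|47)=+1, (14|47)=+1; sign (−1)^0·+1^2·+1^3 = +1.
(a,b)_13: α=-6, u≡5; β=-4, v≡7 (mod 13); (5|13)=-1, (7|13)=-1; sign (−1)^0·-1^-4·-1^-6 = +1.
(a,b)_7: α=2, u≡1; β=2, v≡4 (mod 7); (1|7)=+1, (4|7)=+1; sign (−1)^0·+1^2·+1^2 = +1.
(a,b)_23: α=3, u≡19; β=2, v≡18 (mod 23); (19|23)=-1, (18|23)=+1; sign (−1)^0·-1^2·+1^3 = +1.
(a,b)_17: α=-2, u≡5; β=-2, v≡2 (mod 17); (5|17)=-1, (2|17)=+1; sign (−1)^0·-1^-2·+1^-2 = +1.
(a,b)_3: α=2, u≡1; β=4, v≡2 (mod 3); (1|3)=+1, (2|3)=-1; sign (−1)^0·+1^4·-1^2 = +1.
(a,b)_37: α=3, u≡28; β=2, v≡35 (mod 37); (28|37)=+1, (35|37)=-1; sign (−1)^0·+1^2·-1^3 = -1.
(a,b)_5: α=6, u≡4; β=4, v≡4 (mod 5); (4|5)=+1, (4|5)=+1; sign (−1)^0·+1^4·+1^6 = +1.
(a,b)_∞: sgn(-47116466)=−, sgn(-19)=−, so -1.
(-47116466, -19 / ℚ) ramifies at {2, 31, 37, ∞}: a division algebra.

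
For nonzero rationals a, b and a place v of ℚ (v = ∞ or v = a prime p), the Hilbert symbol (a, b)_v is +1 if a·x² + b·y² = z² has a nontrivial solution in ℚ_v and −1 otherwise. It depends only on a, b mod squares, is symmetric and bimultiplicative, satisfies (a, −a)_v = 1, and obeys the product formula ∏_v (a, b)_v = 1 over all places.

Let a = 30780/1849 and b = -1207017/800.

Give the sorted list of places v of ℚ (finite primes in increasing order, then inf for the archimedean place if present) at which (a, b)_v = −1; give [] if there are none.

[2, 17]

Mod squares: a ≡ 95, b ≡ -5474. Check v ∈ {∞, 2, 3, 5, 7, 17, 19, 23, 43}.
v=7: a=7^0·(≡1), b=7^3·(≡1) mod 7; (1|7)=+1, (1|7)=+1; (−1)^{0·3·3}·(+1)^3·(+1)^0 = +1.
v=5: a=5^1·(≡4), b=5^-2·(≡4) mod 5; (4|5)=+1, (4|5)=+1; (−1)^{1·-2·2}·(+1)^-2·(+1)^1 = +1.
v=23: a=23^0·(≡16), b=23^1·(≡17) mod 23; (16|23)=+1, (17|23)=-1; (−1)^{0·1·11}·(+1)^1·(-1)^0 = +1.
v=2: v_2(a)=2, v_2(b)=-5; units ≡ 7, 7 (mod 8); ε·ε+αω+βω = 1·1+2·0+-5·0 ≡ 1  ⇒  (a,b)_2 = -1.
v=∞: 95 > 0 and -5474 < 0  ⇒  (a,b)_∞ = +1.
v=3: a=3^4·(≡2), b=3^2·(≡1) mod 3; (2|3)=-1, (1|3)=+1; (−1)^{4·2·1}·(-1)^2·(+1)^4 = +1.
v=43: a=43^-2·(≡35), b=43^0·(≡8) mod 43; (35|43)=+1, (8|43)=-1; (−1)^{-2·0·21}·(+1)^0·(-1)^-2 = +1.
v=19: a=19^1·(≡4), b=19^0·(≡17) mod 19; (4|19)=+1, (17|19)=+1; (−1)^{1·0·9}·(+1)^0·(+1)^1 = +1.
v=17: a=17^0·(≡6), b=17^1·(≡8) mod 17; (6|17)=-1, (8|17)=+1; (−1)^{0·1·8}·(-1)^1·(+1)^0 = -1.
Ram(95, -5474) = {2, 17}; no ℚ_2-point on the conic.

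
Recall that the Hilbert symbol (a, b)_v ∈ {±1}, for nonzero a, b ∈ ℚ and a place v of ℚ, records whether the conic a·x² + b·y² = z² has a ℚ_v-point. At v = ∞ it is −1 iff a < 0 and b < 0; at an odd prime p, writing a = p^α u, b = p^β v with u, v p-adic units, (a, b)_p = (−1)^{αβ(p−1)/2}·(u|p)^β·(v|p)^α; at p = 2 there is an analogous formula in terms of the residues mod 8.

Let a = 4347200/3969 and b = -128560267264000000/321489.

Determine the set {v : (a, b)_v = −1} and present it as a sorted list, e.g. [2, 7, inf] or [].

(a, b) ≡ (2717, -5434) mod (ℚ^×)²; places V = {2, 3, 5, 7, 11, 13, 19, ∞}.
(a,b)_5: α=2, u≡2; β=6, v≡1 (mod 5); (2|5)=-1, (1|5)=+1; sign (−1)^0·-1^6·+1^2 = +1.
(a,b)_7: α=-2, u≡1; β=-2, v≡6 (mod 7); (1|7)=+1, (6|7)=-1; sign (−1)^0·+1^-2·-1^-2 = +1.
(a,b)_3: α=-4, u≡2; β=-8, v≡2 (mod 3); (2|3)=-1, (2|3)=-1; sign (−1)^0·-1^-8·-1^-4 = +1.
(a,b)_19: α=1, u≡18; β=3, v≡15 (mod 19); (18|19)=-1, (15|19)=-1; sign (−1)^1·-1^3·-1^1 = -1.
(a,b)_13: α=1, u≡10; β=1, v≡8 (mod 13); (10|13)=+1, (8|13)=-1; sign (−1)^0·+1^1·-1^1 = -1.
(a,b)_∞: sgn(2717)=+, sgn(-5434)=−, so +1.
(a,b)_2: α=6, β=23; u≡5, v≡3 (mod 8); ε(u)ε(v)=0·1, αω(v)=6·1, βω(u)=23·1; sum ≡ 1  ⇒  -1.
(a,b)_11: α=1, u≡4; β=1, v≡5 (mod 11); (4|11)=+1, (5|11)=+1; sign (−1)^1·+1^1·+1^1 = -1.
(2717, -5434 / ℚ) ramifies at {2, 11, 13, 19}: a division algebra.

[2, 11, 13, 19]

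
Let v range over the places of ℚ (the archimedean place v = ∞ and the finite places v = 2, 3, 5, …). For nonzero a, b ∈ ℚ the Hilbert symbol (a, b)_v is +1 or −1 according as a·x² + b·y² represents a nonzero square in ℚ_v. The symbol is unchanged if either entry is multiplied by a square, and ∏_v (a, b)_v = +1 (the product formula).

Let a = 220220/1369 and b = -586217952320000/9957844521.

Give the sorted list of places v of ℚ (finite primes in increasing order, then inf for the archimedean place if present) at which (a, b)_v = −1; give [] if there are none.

(a, b) ≡ (455, -2618) mod (ℚ^×)²; places V = {2, 3, 5, 7, 11, 13, 17, 29, 31, 37, ∞}.
(a,b)_3: α=0, u≡2; β=-2, v≡1 (mod 3); (2|3)=-1, (1|3)=+1; sign (−1)^0·-1^-2·+1^0 = +1.
(a,b)_13: α=1, u≡10; β=4, v≡5 (mod 13); (10|13)=+1, (5|13)=-1; sign (−1)^0·+1^4·-1^1 = -1.
(a,b)_29: α=0, u≡28; β=-2, v≡10 (mod 29); (28|29)=+1, (10|29)=-1; sign (−1)^0·+1^-2·-1^0 = +1.
(a,b)_37: α=-2, u≡33; β=-2, v≡16 (mod 37); (33|37)=+1, (16|37)=+1; sign (−1)^0·+1^-2·+1^-2 = +1.
(a,b)_5: α=1, u≡1; β=4, v≡3 (mod 5); (1|5)=+1, (3|5)=-1; sign (−1)^0·+1^4·-1^1 = -1.
(a,b)_31: α=0, u≡24; β=-2, v≡29 (mod 31); (24|31)=-1, (29|31)=-1; sign (−1)^0·-1^-2·-1^0 = +1.
(a,b)_17: α=0, u≡4; β=1, v≡9 (mod 17); (4|17)=+1, (9|17)=+1; sign (−1)^0·+1^1·+1^0 = +1.
(a,b)_∞: sgn(455)=+, sgn(-2618)=−, so +1.
(a,b)_2: α=2, β=9; u≡7, v≡3 (mod 8); ε(u)ε(v)=1·1, αω(v)=2·1, βω(u)=9·0; sum ≡ 1  ⇒  -1.
(a,b)_7: α=1, u≡4; β=3, v≡2 (mod 7); (4|7)=+1, (2|7)=+1; sign (−1)^1·+1^3·+1^1 = -1.
(a,b)_11: α=2, u≡1; β=1, v≡3 (mod 11); (1|11)=+1, (3|11)=+1; sign (−1)^0·+1^1·+1^2 = +1.
Ram(455, -2618) = {2, 5, 7, 13}; no ℚ_2-point on the conic.

[2, 5, 7, 13]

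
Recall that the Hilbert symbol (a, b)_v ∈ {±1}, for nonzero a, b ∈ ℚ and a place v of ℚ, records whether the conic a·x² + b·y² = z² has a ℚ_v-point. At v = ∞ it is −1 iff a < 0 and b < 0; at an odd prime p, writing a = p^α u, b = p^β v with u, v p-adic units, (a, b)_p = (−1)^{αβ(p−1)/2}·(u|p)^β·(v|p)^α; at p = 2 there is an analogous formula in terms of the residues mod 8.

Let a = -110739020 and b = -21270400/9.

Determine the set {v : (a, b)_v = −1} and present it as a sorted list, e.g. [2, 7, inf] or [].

(a, b) ≡ (-1955, -46) mod (ℚ^×)²; places V = {2, 3, 5, 7, 17, 23, ∞}.
(a,b)_23: α=1, u≡11; β=1, v≡11 (mod 23); (11|23)=-1, (11|23)=-1; sign (−1)^1·-1^1·-1^1 = -1.
(a,b)_7: α=2, u≡5; β=0, v≡5 (mod 7); (5|7)=-1, (5|7)=-1; sign (−1)^0·-1^0·-1^2 = +1.
(a,b)_5: α=1, u≡1; β=2, v≡1 (mod 5); (1|5)=+1, (1|5)=+1; sign (−1)^0·+1^2·+1^1 = +1.
(a,b)_3: α=0, u≡1; β=-2, v≡2 (mod 3); (1|3)=+1, (2|3)=-1; sign (−1)^0·+1^-2·-1^0 = +1.
(a,b)_∞: sgn(-1955)=−, sgn(-46)=−, so -1.
(a,b)_17: α=3, u≡2; β=2, v≡3 (mod 17); (2|17)=+1, (3|17)=-1; sign (−1)^0·+1^2·-1^3 = -1.
(a,b)_2: α=2, β=7; u≡5, v≡1 (mod 8); ε(u)ε(v)=0·0, αω(v)=2·0, βω(u)=7·1; sum ≡ 1  ⇒  -1.
Ram(-1955, -46) = {2, 17, 23, ∞}; no ℚ_2-point on the conic.

[2, 17, 23, inf]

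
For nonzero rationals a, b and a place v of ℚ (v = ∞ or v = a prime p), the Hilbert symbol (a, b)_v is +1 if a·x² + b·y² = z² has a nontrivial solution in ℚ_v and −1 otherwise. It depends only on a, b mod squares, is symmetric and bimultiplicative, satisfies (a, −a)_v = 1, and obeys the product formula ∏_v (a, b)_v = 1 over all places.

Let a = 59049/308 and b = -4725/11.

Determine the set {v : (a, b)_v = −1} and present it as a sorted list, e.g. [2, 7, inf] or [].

(a, b) ≡ (77, -231) mod (ℚ^×)²; places V = {2, 3, 5, 7, 11, ∞}.
(a,b)_∞: sgn(77)=+, sgn(-231)=−, so +1.
(a,b)_3: α=10, u≡2; β=3, v≡1 (mod 3); (2|3)=-1, (1|3)=+1; sign (−1)^0·-1^3·+1^10 = -1.
(a,b)_11: α=-1, u≡2; β=-1, v≡5 (mod 11); (2|11)=-1, (5|11)=+1; sign (−1)^1·-1^-1·+1^-1 = +1.
(a,b)_7: α=-1, u≡2; β=1, v≡1 (mod 7); (2|7)=+1, (1|7)=+1; sign (−1)^1·+1^1·+1^-1 = -1.
(a,b)_2: α=-2, β=0; u≡5, v≡1 (mod 8); ε(u)ε(v)=0·0, αω(v)=-2·0, βω(u)=0·1; sum ≡ 0  ⇒  +1.
(a,b)_5: α=0, u≡3; β=2, v≡1 (mod 5); (3|5)=-1, (1|5)=+1; sign (−1)^0·-1^2·+1^0 = +1.
Ram(77, -231) = {3, 7}; no ℚ_3-point on the conic.

[3, 7]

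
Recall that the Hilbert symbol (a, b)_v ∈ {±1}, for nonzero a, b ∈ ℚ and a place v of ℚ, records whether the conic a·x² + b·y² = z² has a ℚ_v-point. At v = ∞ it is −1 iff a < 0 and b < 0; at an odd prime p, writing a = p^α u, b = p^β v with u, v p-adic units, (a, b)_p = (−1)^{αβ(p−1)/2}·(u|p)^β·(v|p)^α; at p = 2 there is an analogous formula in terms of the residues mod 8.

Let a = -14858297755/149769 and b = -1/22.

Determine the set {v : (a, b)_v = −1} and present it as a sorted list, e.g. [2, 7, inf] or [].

[2, 5, 7, 11, 37, inf]

Mod squares: a ≡ -37555, b ≡ -22. Check v ∈ {∞, 2, 3, 5, 7, 11, 17, 29, 37, 43}.
v=3: a=3^-4·(≡2), b=3^0·(≡2) mod 3; (2|3)=-1, (2|3)=-1; (−1)^{-4·0·1}·(-1)^0·(-1)^-4 = +1.
v=29: a=29^1·(≡11), b=29^0·(≡25) mod 29; (11|29)=-1, (25|29)=+1; (−1)^{1·0·14}·(-1)^0·(+1)^1 = +1.
v=7: a=7^1·(≡1), b=7^0·(≡6) mod 7; (1|7)=+1, (6|7)=-1; (−1)^{1·0·3}·(+1)^0·(-1)^1 = -1.
v=43: a=43^-2·(≡28), b=43^0·(≡41) mod 43; (28|43)=-1, (41|43)=+1; (−1)^{-2·0·21}·(-1)^0·(+1)^-2 = +1.
v=37: a=37^3·(≡21), b=37^0·(≡5) mod 37; (21|37)=+1, (5|37)=-1; (−1)^{3·0·18}·(+1)^0·(-1)^3 = -1.
v=∞: -37555 < 0 and -22 < 0  ⇒  (a,b)_∞ = -1.
v=5: a=5^1·(≡1), b=5^0·(≡2) mod 5; (1|5)=+1, (2|5)=-1; (−1)^{1·0·2}·(+1)^0·(-1)^1 = -1.
v=11: a=11^0·(≡10), b=11^-1·(≡5) mod 11; (10|11)=-1, (5|11)=+1; (−1)^{0·-1·5}·(-1)^-1·(+1)^0 = -1.
v=17: a=17^2·(≡1), b=17^0·(≡10) mod 17; (1|17)=+1, (10|17)=-1; (−1)^{2·0·8}·(+1)^0·(-1)^2 = +1.
v=2: v_2(a)=0, v_2(b)=-1; units ≡ 5, 5 (mod 8); ε·ε+αω+βω = 0·0+0·1+-1·1 ≡ 1  ⇒  (a,b)_2 = -1.
(-37555, -22 / ℚ) ramifies at {2, 5, 7, 11, 37, ∞}: a division algebra.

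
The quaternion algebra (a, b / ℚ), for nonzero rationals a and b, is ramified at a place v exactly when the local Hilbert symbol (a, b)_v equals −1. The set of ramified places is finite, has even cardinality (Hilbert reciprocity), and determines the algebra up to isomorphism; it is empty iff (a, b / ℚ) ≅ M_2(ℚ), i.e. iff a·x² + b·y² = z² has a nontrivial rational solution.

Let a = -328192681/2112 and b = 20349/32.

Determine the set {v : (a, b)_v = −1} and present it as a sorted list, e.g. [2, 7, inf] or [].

(a, b) ≡ (-35673, 4522) mod (ℚ^×)²; places V = {2, 3, 7, 11, 17, 19, 23, 29, 47, ∞}.
(a,b)_3: α=-1, u≡1; β=2, v≡1 (mod 3); (1|3)=+1, (1|3)=+1; sign (−1)^0·+1^2·+1^-1 = +1.
(a,b)_23: α=1, u≡6; β=0, v≡7 (mod 23); (6|23)=+1, (7|23)=-1; sign (−1)^0·+1^0·-1^1 = -1.
(a,b)_47: α=1, u≡11; β=0, v≡44 (mod 47); (11|47)=-1, (44|47)=-1; sign (−1)^0·-1^0·-1^1 = -1.
(a,b)_∞: sgn(-35673)=−, sgn(4522)=+, so +1.
(a,b)_29: α=2, u≡15; β=0, v≡26 (mod 29); (15|29)=-1, (26|29)=-1; sign (−1)^0·-1^0·-1^2 = +1.
(a,b)_19: α=2, u≡16; β=1, v≡2 (mod 19); (16|19)=+1, (2|19)=-1; sign (−1)^0·+1^1·-1^2 = +1.
(a,b)_2: α=-6, β=-5; u≡7, v≡5 (mod 8); ε(u)ε(v)=1·0, αω(v)=-6·1, βω(u)=-5·0; sum ≡ 0  ⇒  +1.
(a,b)_11: α=-1, u≡6; β=0, v≡1 (mod 11); (6|11)=-1, (1|11)=+1; sign (−1)^0·-1^0·+1^-1 = +1.
(a,b)_7: α=0, u≡6; β=1, v≡4 (mod 7); (6|7)=-1, (4|7)=+1; sign (−1)^0·-1^1·+1^0 = -1.
(a,b)_17: α=0, u≡5; β=1, v≡5 (mod 17); (5|17)=-1, (5|17)=-1; sign (−1)^0·-1^1·-1^0 = -1.
(-35673, 4522 / ℚ) ramifies at {7, 17, 23, 47}: a division algebra.

[7, 17, 23, 47]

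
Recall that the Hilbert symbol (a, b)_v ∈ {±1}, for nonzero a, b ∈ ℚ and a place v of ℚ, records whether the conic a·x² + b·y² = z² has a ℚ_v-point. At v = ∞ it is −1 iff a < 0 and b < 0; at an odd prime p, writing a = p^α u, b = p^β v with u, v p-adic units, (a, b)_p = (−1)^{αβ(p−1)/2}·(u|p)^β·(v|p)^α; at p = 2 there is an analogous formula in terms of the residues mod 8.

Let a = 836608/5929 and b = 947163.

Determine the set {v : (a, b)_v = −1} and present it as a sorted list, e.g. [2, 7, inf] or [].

[7, 19, 43, 53]

(a, b) ≡ (817, 947163) mod (ℚ^×)²; places V = {2, 3, 7, 11, 19, 23, 37, 43, 53, ∞}.
(a,b)_∞: sgn(817)=+, sgn(947163)=+, so +1.
(a,b)_53: α=0, u≡45; β=1, v≡10 (mod 53); (45|53)=-1, (10|53)=+1; sign (−1)^0·-1^1·+1^0 = -1.
(a,b)_11: α=-2, u≡5; β=0, v≡8 (mod 11); (5|11)=+1, (8|11)=-1; sign (−1)^0·+1^0·-1^-2 = +1.
(a,b)_23: α=0, u≡8; β=1, v≡11 (mod 23); (8|23)=+1, (11|23)=-1; sign (−1)^0·+1^1·-1^0 = +1.
(a,b)_43: α=1, u≡39; β=0, v≡2 (mod 43); (39|43)=-1, (2|43)=-1; sign (−1)^0·-1^0·-1^1 = -1.
(a,b)_19: α=1, u≡9; β=0, v≡13 (mod 19); (9|19)=+1, (13|19)=-1; sign (−1)^0·+1^0·-1^1 = -1.
(a,b)_2: α=10, β=0; u≡1, v≡3 (mod 8); ε(u)ε(v)=0·1, αω(v)=10·1, βω(u)=0·0; sum ≡ 0  ⇒  +1.
(a,b)_7: α=-2, u≡5; β=1, v≡6 (mod 7); (5|7)=-1, (6|7)=-1; sign (−1)^0·-1^1·-1^-2 = -1.
(a,b)_3: α=0, u≡1; β=1, v≡1 (mod 3); (1|3)=+1, (1|3)=+1; sign (−1)^0·+1^1·+1^0 = +1.
(a,b)_37: α=0, u≡33; β=1, v≡32 (mod 37); (33|37)=+1, (32|37)=-1; sign (−1)^0·+1^1·-1^0 = +1.
|Ram(817, 947163)| = 4, even; anisotropic at {7, 19, 43, 53}.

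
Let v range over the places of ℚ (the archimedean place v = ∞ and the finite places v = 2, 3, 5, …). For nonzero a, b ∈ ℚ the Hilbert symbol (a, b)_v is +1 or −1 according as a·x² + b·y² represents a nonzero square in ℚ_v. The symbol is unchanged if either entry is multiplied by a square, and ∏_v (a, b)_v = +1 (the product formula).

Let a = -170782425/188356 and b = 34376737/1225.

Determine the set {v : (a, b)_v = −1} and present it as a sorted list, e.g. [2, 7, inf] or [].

[37, 43]

(a, b) ≡ (-697, 34376737) mod (ℚ^×)²; places V = {2, 3, 5, 7, 11, 17, 31, 37, 41, 43, ∞}.
(a,b)_2: α=-2, β=0; u≡7, v≡1 (mod 8); ε(u)ε(v)=1·0, αω(v)=-2·0, βω(u)=0·0; sum ≡ 0  ⇒  +1.
(a,b)_37: α=0, u≡31; β=1, v≡17 (mod 37); (31|37)=-1, (17|37)=-1; sign (−1)^0·-1^1·-1^0 = -1.
(a,b)_3: α=4, u≡2; β=0, v≡1 (mod 3); (2|3)=-1, (1|3)=+1; sign (−1)^0·-1^0·+1^4 = +1.
(a,b)_17: α=1, u≡7; β=1, v≡11 (mod 17); (7|17)=-1, (11|17)=-1; sign (−1)^0·-1^1·-1^1 = +1.
(a,b)_∞: sgn(-697)=−, sgn(34376737)=+, so +1.
(a,b)_11: α=2, u≡6; β=0, v≡8 (mod 11); (6|11)=-1, (8|11)=-1; sign (−1)^0·-1^0·-1^2 = +1.
(a,b)_41: α=1, u≡26; β=1, v≡15 (mod 41); (26|41)=-1, (15|41)=-1; sign (−1)^0·-1^1·-1^1 = +1.
(a,b)_5: α=2, u≡3; β=-2, v≡3 (mod 5); (3|5)=-1, (3|5)=-1; sign (−1)^0·-1^-2·-1^2 = +1.
(a,b)_31: α=-2, u≡14; β=1, v≡21 (mod 31); (14|31)=+1, (21|31)=-1; sign (−1)^0·+1^1·-1^-2 = +1.
(a,b)_43: α=0, u≡18; β=1, v≡37 (mod 43); (18|43)=-1, (37|43)=-1; sign (−1)^0·-1^1·-1^0 = -1.
(a,b)_7: α=-2, u≡5; β=-2, v≡6 (mod 7); (5|7)=-1, (6|7)=-1; sign (−1)^0·-1^-2·-1^-2 = +1.
(-697, 34376737 / ℚ) ramifies at {37, 43}: a division algebra.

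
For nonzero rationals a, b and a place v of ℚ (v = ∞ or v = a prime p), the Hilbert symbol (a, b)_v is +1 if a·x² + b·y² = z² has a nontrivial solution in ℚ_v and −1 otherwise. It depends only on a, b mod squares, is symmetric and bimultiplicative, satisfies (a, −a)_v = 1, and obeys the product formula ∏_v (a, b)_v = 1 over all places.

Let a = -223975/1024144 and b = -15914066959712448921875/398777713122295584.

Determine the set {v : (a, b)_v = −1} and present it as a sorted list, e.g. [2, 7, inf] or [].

(a, b) ≡ (-31, -102486) mod (ℚ^×)²; places V = {2, 3, 5, 7, 11, 13, 17, 19, 23, 29, 31, ∞}.
(a,b)_2: α=-4, β=-5; u≡1, v≡5 (mod 8); ε(u)ε(v)=0·0, αω(v)=-4·1, βω(u)=-5·0; sum ≡ 0  ⇒  +1.
(a,b)_11: α=-2, u≡8; β=-6, v≡4 (mod 11); (8|11)=-1, (4|11)=+1; sign (−1)^0·-1^-6·+1^-2 = +1.
(a,b)_19: α=0, u≡9; β=-1, v≡3 (mod 19); (9|19)=+1, (3|19)=-1; sign (−1)^0·+1^-1·-1^0 = +1.
(a,b)_31: α=1, u≡11; β=3, v≡27 (mod 31); (11|31)=-1, (27|31)=-1; sign (−1)^1·-1^3·-1^1 = -1.
(a,b)_7: α=0, u≡2; β=-2, v≡1 (mod 7); (2|7)=+1, (1|7)=+1; sign (−1)^0·+1^-2·+1^0 = +1.
(a,b)_∞: sgn(-31)=−, sgn(-102486)=−, so -1.
(a,b)_23: α=-2, u≡17; β=-4, v≡3 (mod 23); (17|23)=-1, (3|23)=+1; sign (−1)^0·-1^-4·+1^-2 = +1.
(a,b)_29: α=0, u≡12; β=1, v≡28 (mod 29); (12|29)=-1, (28|29)=+1; sign (−1)^0·-1^1·+1^0 = -1.
(a,b)_5: α=2, u≡4; β=6, v≡1 (mod 5); (4|5)=+1, (1|5)=+1; sign (−1)^0·+1^6·+1^2 = +1.
(a,b)_13: α=0, u≡7; β=2, v≡6 (mod 13); (7|13)=-1, (6|13)=-1; sign (−1)^0·-1^2·-1^0 = +1.
(a,b)_3: α=0, u≡2; β=-3, v≡2 (mod 3); (2|3)=-1, (2|3)=-1; sign (−1)^0·-1^-3·-1^0 = -1.
(a,b)_17: α=2, u≡11; β=8, v≡10 (mod 17); (11|17)=-1, (10|17)=-1; sign (−1)^0·-1^8·-1^2 = +1.
|Ram(-31, -102486)| = 4, even; anisotropic at {3, 29, 31, ∞}.

[3, 29, 31, inf]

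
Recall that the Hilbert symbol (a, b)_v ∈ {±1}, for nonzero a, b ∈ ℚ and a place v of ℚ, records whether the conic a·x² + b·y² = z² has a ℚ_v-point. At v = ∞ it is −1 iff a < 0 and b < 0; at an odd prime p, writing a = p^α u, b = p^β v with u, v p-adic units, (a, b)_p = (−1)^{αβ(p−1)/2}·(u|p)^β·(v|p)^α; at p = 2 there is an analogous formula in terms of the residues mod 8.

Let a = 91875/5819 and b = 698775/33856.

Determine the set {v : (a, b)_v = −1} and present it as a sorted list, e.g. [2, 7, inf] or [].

(a, b) ≡ (33, 231) mod (ℚ^×)²; places V = {2, 3, 5, 7, 11, 23, ∞}.
(a,b)_3: α=1, u≡2; β=1, v≡2 (mod 3); (2|3)=-1, (2|3)=-1; sign (−1)^1·-1^1·-1^1 = -1.
(a,b)_∞: sgn(33)=+, sgn(231)=+, so +1.
(a,b)_7: α=2, u≡3; β=1, v≡3 (mod 7); (3|7)=-1, (3|7)=-1; sign (−1)^0·-1^1·-1^2 = -1.
(a,b)_2: α=0, β=-6; u≡1, v≡7 (mod 8); ε(u)ε(v)=0·1, αω(v)=0·0, βω(u)=-6·0; sum ≡ 0  ⇒  +1.
(a,b)_23: α=-2, u≡20; β=-2, v≡16 (mod 23); (20|23)=-1, (16|23)=+1; sign (−1)^0·-1^-2·+1^-2 = +1.
(a,b)_5: α=4, u≡3; β=2, v≡1 (mod 5); (3|5)=-1, (1|5)=+1; sign (−1)^0·-1^2·+1^4 = +1.
(a,b)_11: α=-1, u≡3; β=3, v≡7 (mod 11); (3|11)=+1, (7|11)=-1; sign (−1)^1·+1^3·-1^-1 = +1.
Ram(33, 231) = {3, 7}; no ℚ_3-point on the conic.

[3, 7]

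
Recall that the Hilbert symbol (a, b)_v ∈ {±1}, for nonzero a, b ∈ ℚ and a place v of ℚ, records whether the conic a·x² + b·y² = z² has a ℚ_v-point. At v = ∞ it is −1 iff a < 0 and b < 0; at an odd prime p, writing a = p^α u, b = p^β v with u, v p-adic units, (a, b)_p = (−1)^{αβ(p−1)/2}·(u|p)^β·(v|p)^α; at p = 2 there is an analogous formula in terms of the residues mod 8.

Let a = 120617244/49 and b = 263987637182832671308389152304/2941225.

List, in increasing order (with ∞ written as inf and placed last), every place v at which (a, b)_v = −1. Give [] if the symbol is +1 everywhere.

[2, 11, 19, 23]

Mod squares: a ≡ 3350479, b ≡ 451. Check v ∈ {∞, 2, 3, 5, 7, 11, 17, 19, 23, 41}.
v=17: a=17^1·(≡11), b=17^4·(≡1) mod 17; (11|17)=-1, (1|17)=+1; (−1)^{1·4·8}·(-1)^4·(+1)^1 = +1.
v=11: a=11^1·(≡6), b=11^3·(≡2) mod 11; (6|11)=-1, (2|11)=-1; (−1)^{1·3·5}·(-1)^3·(-1)^1 = -1.
v=7: a=7^-2·(≡6), b=7^-6·(≡3) mod 7; (6|7)=-1, (3|7)=-1; (−1)^{-2·-6·3}·(-1)^-6·(-1)^-2 = +1.
v=∞: 3350479 > 0 and 451 > 0  ⇒  (a,b)_∞ = +1.
v=23: a=23^1·(≡7), b=23^4·(≡20) mod 23; (7|23)=-1, (20|23)=-1; (−1)^{1·4·11}·(-1)^4·(-1)^1 = -1.
v=2: v_2(a)=2, v_2(b)=4; units ≡ 7, 3 (mod 8); ε·ε+αω+βω = 1·1+2·1+4·0 ≡ 1  ⇒  (a,b)_2 = -1.
v=41: a=41^1·(≡27), b=41^3·(≡26) mod 41; (27|41)=-1, (26|41)=-1; (−1)^{1·3·20}·(-1)^3·(-1)^1 = +1.
v=19: a=19^1·(≡10), b=19^4·(≡18) mod 19; (10|19)=-1, (18|19)=-1; (−1)^{1·4·9}·(-1)^4·(-1)^1 = -1.
v=5: a=5^0·(≡1), b=5^-2·(≡1) mod 5; (1|5)=+1, (1|5)=+1; (−1)^{0·-2·2}·(+1)^-2·(+1)^0 = +1.
v=3: a=3^2·(≡1), b=3^10·(≡1) mod 3; (1|3)=+1, (1|3)=+1; (−1)^{2·10·1}·(+1)^10·(+1)^2 = +1.
(3350479, 451 / ℚ) ramifies at {2, 11, 19, 23}: a division algebra.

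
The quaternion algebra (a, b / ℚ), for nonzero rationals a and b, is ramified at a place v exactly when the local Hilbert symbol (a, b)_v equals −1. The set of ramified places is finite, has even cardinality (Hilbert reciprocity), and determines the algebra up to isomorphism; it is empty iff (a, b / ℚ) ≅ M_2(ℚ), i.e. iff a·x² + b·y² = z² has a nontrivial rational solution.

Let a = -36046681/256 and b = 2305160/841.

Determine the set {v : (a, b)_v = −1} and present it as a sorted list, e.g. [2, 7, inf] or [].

(a, b) ≡ (-124729, 3410) mod (ℚ^×)²; places V = {2, 5, 11, 13, 17, 23, 29, 31, ∞}.
(a,b)_23: α=1, u≡14; β=0, v≡13 (mod 23); (14|23)=-1, (13|23)=+1; sign (−1)^0·-1^0·+1^1 = +1.
(a,b)_29: α=1, u≡4; β=-2, v≡8 (mod 29); (4|29)=+1, (8|29)=-1; sign (−1)^0·+1^-2·-1^1 = -1.
(a,b)_31: α=0, u≡11; β=1, v≡21 (mod 31); (11|31)=-1, (21|31)=-1; sign (−1)^0·-1^1·-1^0 = -1.
(a,b)_11: α=1, u≡2; β=1, v≡2 (mod 11); (2|11)=-1, (2|11)=-1; sign (−1)^1·-1^1·-1^1 = -1.
(a,b)_2: α=-8, β=3; u≡7, v≡1 (mod 8); ε(u)ε(v)=1·0, αω(v)=-8·0, βω(u)=3·0; sum ≡ 0  ⇒  +1.
(a,b)_13: α=0, u≡2; β=2, v≡9 (mod 13); (2|13)=-1, (9|13)=+1; sign (−1)^0·-1^2·+1^0 = +1.
(a,b)_∞: sgn(-124729)=−, sgn(3410)=+, so +1.
(a,b)_5: α=0, u≡4; β=1, v≡2 (mod 5); (4|5)=+1, (2|5)=-1; sign (−1)^0·+1^1·-1^0 = +1.
(a,b)_17: α=3, u≡7; β=0, v≡12 (mod 17); (7|17)=-1, (12|17)=-1; sign (−1)^0·-1^0·-1^3 = -1.
|Ram(-124729, 3410)| = 4, even; anisotropic at {11, 17, 29, 31}.

[11, 17, 29, 31]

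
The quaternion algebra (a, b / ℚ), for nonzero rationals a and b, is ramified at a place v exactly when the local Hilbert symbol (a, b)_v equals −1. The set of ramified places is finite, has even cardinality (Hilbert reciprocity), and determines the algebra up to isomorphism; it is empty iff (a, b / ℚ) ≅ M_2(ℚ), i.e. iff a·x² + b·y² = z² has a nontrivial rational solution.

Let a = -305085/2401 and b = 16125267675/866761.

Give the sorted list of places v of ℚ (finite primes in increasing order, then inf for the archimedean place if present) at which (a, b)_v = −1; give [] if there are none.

[2, 5]

(a, b) ≡ (-165, 3) mod (ℚ^×)²; places V = {2, 3, 5, 7, 11, 19, 31, 43, ∞}.
(a,b)_7: α=-4, u≡3; β=-4, v≡5 (mod 7); (3|7)=-1, (5|7)=-1; sign (−1)^0·-1^-4·-1^-4 = +1.
(a,b)_31: α=0, u≡30; β=2, v≡26 (mod 31); (30|31)=-1, (26|31)=-1; sign (−1)^0·-1^2·-1^0 = +1.
(a,b)_11: α=1, u≡6; β=2, v≡5 (mod 11); (6|11)=-1, (5|11)=+1; sign (−1)^0·-1^2·+1^1 = +1.
(a,b)_∞: sgn(-165)=−, sgn(3)=+, so +1.
(a,b)_2: α=0, β=0; u≡3, v≡3 (mod 8); ε(u)ε(v)=1·1, αω(v)=0·1, βω(u)=0·1; sum ≡ 1  ⇒  -1.
(a,b)_43: α=2, u≡42; β=2, v≡3 (mod 43); (42|43)=-1, (3|43)=-1; sign (−1)^0·-1^2·-1^2 = +1.
(a,b)_19: α=0, u≡16; β=-2, v≡10 (mod 19); (16|19)=+1, (10|19)=-1; sign (−1)^0·+1^-2·-1^0 = +1.
(a,b)_3: α=1, u≡2; β=1, v≡1 (mod 3); (2|3)=-1, (1|3)=+1; sign (−1)^1·-1^1·+1^1 = +1.
(a,b)_5: α=1, u≡3; β=2, v≡2 (mod 5); (3|5)=-1, (2|5)=-1; sign (−1)^0·-1^2·-1^1 = -1.
|Ram(-165, 3)| = 2, even; anisotropic at {2, 5}.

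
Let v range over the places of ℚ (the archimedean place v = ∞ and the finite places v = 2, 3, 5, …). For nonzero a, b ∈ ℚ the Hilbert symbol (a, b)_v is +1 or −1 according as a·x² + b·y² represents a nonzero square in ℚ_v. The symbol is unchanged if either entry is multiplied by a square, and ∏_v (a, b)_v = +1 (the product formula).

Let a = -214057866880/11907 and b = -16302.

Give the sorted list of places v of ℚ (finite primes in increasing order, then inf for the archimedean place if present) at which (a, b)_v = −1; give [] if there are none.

[3, 5, 13, inf]

(a, b) ≡ (-229710, -16302) mod (ℚ^×)²; places V = {2, 3, 5, 7, 11, 13, 19, 31, ∞}.
(a,b)_7: α=-2, u≡2; β=0, v≡1 (mod 7); (2|7)=+1, (1|7)=+1; sign (−1)^0·+1^0·+1^-2 = +1.
(a,b)_11: α=2, u≡3; β=1, v≡3 (mod 11); (3|11)=+1, (3|11)=+1; sign (−1)^0·+1^1·+1^2 = +1.
(a,b)_19: α=3, u≡10; β=1, v≡16 (mod 19); (10|19)=-1, (16|19)=+1; sign (−1)^1·-1^1·+1^3 = +1.
(a,b)_3: α=-5, u≡2; β=1, v≡2 (mod 3); (2|3)=-1, (2|3)=-1; sign (−1)^1·-1^1·-1^-5 = -1.
(a,b)_13: α=1, u≡12; β=1, v≡7 (mod 13); (12|13)=+1, (7|13)=-1; sign (−1)^0·+1^1·-1^1 = -1.
(a,b)_2: α=7, β=1; u≡1, v≡1 (mod 8); ε(u)ε(v)=0·0, αω(v)=7·0, βω(u)=1·0; sum ≡ 0  ⇒  +1.
(a,b)_5: α=1, u≡2; β=0, v≡3 (mod 5); (2|5)=-1, (3|5)=-1; sign (−1)^0·-1^0·-1^1 = -1.
(a,b)_∞: sgn(-229710)=−, sgn(-16302)=−, so -1.
(a,b)_31: α=1, u≡3; β=0, v≡4 (mod 31); (3|31)=-1, (4|31)=+1; sign (−1)^0·-1^0·+1^1 = +1.
|Ram(-229710, -16302)| = 4, even; anisotropic at {3, 5, 13, ∞}.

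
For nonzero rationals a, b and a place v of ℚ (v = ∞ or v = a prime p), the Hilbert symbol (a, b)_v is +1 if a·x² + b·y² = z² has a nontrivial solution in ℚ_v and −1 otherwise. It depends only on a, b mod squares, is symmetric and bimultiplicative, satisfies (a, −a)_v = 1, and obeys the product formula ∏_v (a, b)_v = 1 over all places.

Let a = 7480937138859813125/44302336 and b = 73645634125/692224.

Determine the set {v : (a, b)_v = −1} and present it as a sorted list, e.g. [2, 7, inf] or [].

Mod squares: a ≡ 29, b ≡ 85. Check v ∈ {∞, 2, 5, 7, 13, 17, 29}.
v=7: a=7^4·(≡4), b=7^2·(≡4) mod 7; (4|7)=+1, (4|7)=+1; (−1)^{4·2·3}·(+1)^2·(+1)^4 = +1.
v=2: v_2(a)=-18, v_2(b)=-12; units ≡ 5, 5 (mod 8); ε·ε+αω+βω = 0·0+-18·1+-12·1 ≡ 0  ⇒  (a,b)_2 = +1.
v=29: a=29^7·(≡7), b=29^4·(≡12) mod 29; (7|29)=+1, (12|29)=-1; (−1)^{7·4·14}·(+1)^4·(-1)^7 = -1.
v=∞: 29 > 0 and 85 > 0  ⇒  (a,b)_∞ = +1.
v=5: a=5^4·(≡1), b=5^3·(≡2) mod 5; (1|5)=+1, (2|5)=-1; (−1)^{4·3·2}·(+1)^3·(-1)^4 = +1.
v=17: a=17^2·(≡11), b=17^1·(≡14) mod 17; (11|17)=-1, (14|17)=-1; (−1)^{2·1·8}·(-1)^1·(-1)^2 = -1.
v=13: a=13^-2·(≡10), b=13^-2·(≡11) mod 13; (10|13)=+1, (11|13)=-1; (−1)^{-2·-2·6}·(+1)^-2·(-1)^-2 = +1.
(29, 85 / ℚ) ramifies at {17, 29}: a division algebra.

[17, 29]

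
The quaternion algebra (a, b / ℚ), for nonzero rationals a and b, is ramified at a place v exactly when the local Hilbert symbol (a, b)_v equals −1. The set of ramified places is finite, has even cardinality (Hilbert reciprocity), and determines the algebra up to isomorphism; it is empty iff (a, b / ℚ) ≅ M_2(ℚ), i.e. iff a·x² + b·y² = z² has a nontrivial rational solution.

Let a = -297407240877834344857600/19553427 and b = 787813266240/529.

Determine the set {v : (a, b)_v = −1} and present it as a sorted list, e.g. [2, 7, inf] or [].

[2, 3, 5, 7]

(a, b) ≡ (-858, 1365) mod (ℚ^×)²; places V = {2, 3, 5, 7, 11, 13, 23, 37, ∞}.
(a,b)_∞: sgn(-858)=−, sgn(1365)=+, so +1.
(a,b)_37: α=-2, u≡21; β=0, v≡30 (mod 37); (21|37)=+1, (30|37)=+1; sign (−1)^0·+1^0·+1^-2 = +1.
(a,b)_11: α=7, u≡6; β=2, v≡3 (mod 11); (6|11)=-1, (3|11)=+1; sign (−1)^0·-1^2·+1^7 = +1.
(a,b)_7: α=2, u≡5; β=3, v≡6 (mod 7); (5|7)=-1, (6|7)=-1; sign (−1)^0·-1^3·-1^2 = -1.
(a,b)_3: α=-3, u≡2; β=3, v≡2 (mod 3); (2|3)=-1, (2|3)=-1; sign (−1)^1·-1^3·-1^-3 = -1.
(a,b)_5: α=2, u≡3; β=1, v≡2 (mod 5); (3|5)=-1, (2|5)=-1; sign (−1)^0·-1^1·-1^2 = -1.
(a,b)_23: α=-2, u≡18; β=-2, v≡2 (mod 23); (18|23)=+1, (2|23)=+1; sign (−1)^0·+1^-2·+1^-2 = +1.
(a,b)_13: α=5, u≡4; β=3, v≡12 (mod 13); (4|13)=+1, (12|13)=+1; sign (−1)^0·+1^3·+1^5 = +1.
(a,b)_2: α=25, β=6; u≡3, v≡5 (mod 8); ε(u)ε(v)=1·0, αω(v)=25·1, βω(u)=6·1; sum ≡ 1  ⇒  -1.
Ram(-858, 1365) = {2, 3, 5, 7}; no ℚ_2-point on the conic.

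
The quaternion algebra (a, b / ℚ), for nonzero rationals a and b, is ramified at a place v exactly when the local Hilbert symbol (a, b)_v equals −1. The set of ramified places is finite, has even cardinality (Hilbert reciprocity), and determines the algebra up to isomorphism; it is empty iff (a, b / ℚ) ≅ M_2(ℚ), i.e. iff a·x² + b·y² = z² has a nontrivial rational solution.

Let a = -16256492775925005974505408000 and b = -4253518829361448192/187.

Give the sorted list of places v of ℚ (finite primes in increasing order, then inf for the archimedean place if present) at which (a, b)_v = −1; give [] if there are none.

(a, b) ≡ (-2470, -2431) mod (ℚ^×)²; places V = {2, 3, 5, 7, 11, 13, 17, 19, 23, 29, 31, ∞}.
(a,b)_7: α=2, u≡1; β=2, v≡6 (mod 7); (1|7)=+1, (6|7)=-1; sign (−1)^0·+1^2·-1^2 = +1.
(a,b)_2: α=9, β=8; u≡5, v≡1 (mod 8); ε(u)ε(v)=0·0, αω(v)=9·0, βω(u)=8·1; sum ≡ 0  ⇒  +1.
(a,b)_13: α=5, u≡5; β=3, v≡7 (mod 13); (5|13)=-1, (7|13)=-1; sign (−1)^0·-1^3·-1^5 = +1.
(a,b)_19: α=3, u≡8; β=2, v≡1 (mod 19); (8|19)=-1, (1|19)=+1; sign (−1)^0·-1^2·+1^3 = +1.
(a,b)_23: α=4, u≡5; β=2, v≡19 (mod 23); (5|23)=-1, (19|23)=-1; sign (−1)^0·-1^2·-1^4 = +1.
(a,b)_31: α=2, u≡9; β=2, v≡28 (mod 31); (9|31)=+1, (28|31)=+1; sign (−1)^0·+1^2·+1^2 = +1.
(a,b)_17: α=0, u≡10; β=-1, v≡14 (mod 17); (10|17)=-1, (14|17)=-1; sign (−1)^0·-1^-1·-1^0 = -1.
(a,b)_5: α=3, u≡1; β=0, v≡4 (mod 5); (1|5)=+1, (4|5)=+1; sign (−1)^0·+1^0·+1^3 = +1.
(a,b)_29: α=2, u≡28; β=2, v≡4 (mod 29); (28|29)=+1, (4|29)=+1; sign (−1)^0·+1^2·+1^2 = +1.
(a,b)_3: α=2, u≡2; β=0, v≡2 (mod 3); (2|3)=-1, (2|3)=-1; sign (−1)^0·-1^0·-1^2 = +1.
(a,b)_11: α=0, u≡9; β=-1, v≡8 (mod 11); (9|11)=+1, (8|11)=-1; sign (−1)^0·+1^-1·-1^0 = +1.
(a,b)_∞: sgn(-2470)=−, sgn(-2431)=−, so -1.
|Ram(-2470, -2431)| = 2, even; anisotropic at {17, ∞}.

[17, inf]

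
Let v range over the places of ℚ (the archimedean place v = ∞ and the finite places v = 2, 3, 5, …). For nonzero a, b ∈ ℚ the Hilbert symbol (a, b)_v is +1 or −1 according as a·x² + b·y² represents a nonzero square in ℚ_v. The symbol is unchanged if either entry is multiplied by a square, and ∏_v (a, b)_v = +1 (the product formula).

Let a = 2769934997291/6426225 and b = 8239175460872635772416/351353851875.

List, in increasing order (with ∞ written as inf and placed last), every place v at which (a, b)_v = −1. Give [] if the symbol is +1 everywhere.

[2, 3]

(a, b) ≡ (11, 8778) mod (ℚ^×)²; places V = {2, 3, 5, 7, 11, 13, 19, ∞}.
(a,b)_11: α=3, u≡5; β=5, v≡10 (mod 11); (5|11)=+1, (10|11)=-1; sign (−1)^1·+1^5·-1^3 = +1.
(a,b)_5: α=-2, u≡4; β=-4, v≡2 (mod 5); (4|5)=+1, (2|5)=-1; sign (−1)^0·+1^-4·-1^-2 = +1.
(a,b)_13: α=-4, u≡5; β=-4, v≡1 (mod 13); (5|13)=-1, (1|13)=+1; sign (−1)^0·-1^-4·+1^-4 = +1.
(a,b)_2: α=0, β=9; u≡3, v≡5 (mod 8); ε(u)ε(v)=1·0, αω(v)=0·1, βω(u)=9·1; sum ≡ 1  ⇒  -1.
(a,b)_∞: sgn(11)=+, sgn(8778)=+, so +1.
(a,b)_19: α=2, u≡7; β=5, v≡11 (mod 19); (7|19)=+1, (11|19)=+1; sign (−1)^0·+1^5·+1^2 = +1.
(a,b)_7: α=8, u≡4; β=9, v≡4 (mod 7); (4|7)=+1, (4|7)=+1; sign (−1)^0·+1^9·+1^8 = +1.
(a,b)_3: α=-2, u≡2; β=-9, v≡1 (mod 3); (2|3)=-1, (1|3)=+1; sign (−1)^0·-1^-9·+1^-2 = -1.
|Ram(11, 8778)| = 2, even; anisotropic at {2, 3}.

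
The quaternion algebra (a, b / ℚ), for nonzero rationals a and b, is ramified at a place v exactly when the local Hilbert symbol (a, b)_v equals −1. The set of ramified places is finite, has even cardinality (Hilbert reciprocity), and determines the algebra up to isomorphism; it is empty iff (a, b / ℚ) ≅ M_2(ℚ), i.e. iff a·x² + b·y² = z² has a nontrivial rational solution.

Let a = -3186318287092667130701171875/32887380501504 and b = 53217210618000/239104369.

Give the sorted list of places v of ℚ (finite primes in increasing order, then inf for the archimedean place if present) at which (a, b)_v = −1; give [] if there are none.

[11, 13, 17, 19]

(a, b) ≡ (-408595, 230945) mod (ℚ^×)²; places V = {2, 3, 5, 7, 11, 13, 17, 19, 23, 31, 41, 47, ∞}.
(a,b)_∞: sgn(-408595)=−, sgn(230945)=+, so +1.
(a,b)_47: α=-2, u≡35; β=-4, v≡17 (mod 47); (35|47)=-1, (17|47)=+1; sign (−1)^0·-1^-4·+1^-2 = +1.
(a,b)_23: α=3, u≡22; β=2, v≡2 (mod 23); (22|23)=-1, (2|23)=+1; sign (−1)^0·-1^2·+1^3 = +1.
(a,b)_41: α=-2, u≡13; β=0, v≡37 (mod 41); (13|41)=-1, (37|41)=+1; sign (−1)^0·-1^0·+1^-2 = +1.
(a,b)_2: α=-10, β=4; u≡5, v≡1 (mod 8); ε(u)ε(v)=0·0, αω(v)=-10·0, βω(u)=4·1; sum ≡ 0  ⇒  +1.
(a,b)_13: α=2, u≡8; β=1, v≡6 (mod 13); (8|13)=-1, (6|13)=-1; sign (−1)^0·-1^1·-1^2 = -1.
(a,b)_5: α=9, u≡4; β=3, v≡1 (mod 5); (4|5)=+1, (1|5)=+1; sign (−1)^0·+1^3·+1^9 = +1.
(a,b)_11: α=3, u≡6; β=3, v≡6 (mod 11); (6|11)=-1, (6|11)=-1; sign (−1)^1·-1^3·-1^3 = -1.
(a,b)_17: α=3, u≡12; β=1, v≡16 (mod 17); (12|17)=-1, (16|17)=+1; sign (−1)^0·-1^1·+1^3 = -1.
(a,b)_3: α=-2, u≡2; β=2, v≡2 (mod 3); (2|3)=-1, (2|3)=-1; sign (−1)^0·-1^2·-1^-2 = +1.
(a,b)_19: α=5, u≡3; β=1, v≡10 (mod 19); (3|19)=-1, (10|19)=-1; sign (−1)^1·-1^1·-1^5 = -1.
(a,b)_7: α=2, u≡1; β=-2, v≡1 (mod 7); (1|7)=+1, (1|7)=+1; sign (−1)^0·+1^-2·+1^2 = +1.
(a,b)_31: α=-2, u≡9; β=0, v≡24 (mod 31); (9|31)=+1, (24|31)=-1; sign (−1)^0·+1^0·-1^-2 = +1.
(-408595, 230945 / ℚ) ramifies at {11, 13, 17, 19}: a division algebra.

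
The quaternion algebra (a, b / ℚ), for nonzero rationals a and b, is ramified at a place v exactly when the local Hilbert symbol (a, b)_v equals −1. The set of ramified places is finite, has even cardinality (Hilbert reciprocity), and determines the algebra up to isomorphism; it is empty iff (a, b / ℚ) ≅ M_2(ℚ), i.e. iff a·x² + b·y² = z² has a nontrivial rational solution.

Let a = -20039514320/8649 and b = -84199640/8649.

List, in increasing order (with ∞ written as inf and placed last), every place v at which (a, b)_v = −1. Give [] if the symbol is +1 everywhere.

(a, b) ≡ (-5, -1190) mod (ℚ^×)²; places V = {2, 3, 5, 7, 17, 19, 31, ∞}.
(a,b)_17: α=2, u≡14; β=1, v≡1 (mod 17); (14|17)=-1, (1|17)=+1; sign (−1)^0·-1^1·+1^2 = -1.
(a,b)_7: α=4, u≡1; β=3, v≡6 (mod 7); (1|7)=+1, (6|7)=-1; sign (−1)^0·+1^3·-1^4 = +1.
(a,b)_3: α=-2, u≡1; β=-2, v≡1 (mod 3); (1|3)=+1, (1|3)=+1; sign (−1)^0·+1^-2·+1^-2 = +1.
(a,b)_19: α=2, u≡10; β=2, v≡1 (mod 19); (10|19)=-1, (1|19)=+1; sign (−1)^0·-1^2·+1^2 = +1.
(a,b)_2: α=4, β=3; u≡3, v≡5 (mod 8); ε(u)ε(v)=1·0, αω(v)=4·1, βω(u)=3·1; sum ≡ 1  ⇒  -1.
(a,b)_5: α=1, u≡4; β=1, v≡3 (mod 5); (4|5)=+1, (3|5)=-1; sign (−1)^0·+1^1·-1^1 = -1.
(a,b)_∞: sgn(-5)=−, sgn(-1190)=−, so -1.
(a,b)_31: α=-2, u≡11; β=-2, v≡2 (mod 31); (11|31)=-1, (2|31)=+1; sign (−1)^0·-1^-2·+1^-2 = +1.
|Ram(-5, -1190)| = 4, even; anisotropic at {2, 5, 17, ∞}.

[2, 5, 17, inf]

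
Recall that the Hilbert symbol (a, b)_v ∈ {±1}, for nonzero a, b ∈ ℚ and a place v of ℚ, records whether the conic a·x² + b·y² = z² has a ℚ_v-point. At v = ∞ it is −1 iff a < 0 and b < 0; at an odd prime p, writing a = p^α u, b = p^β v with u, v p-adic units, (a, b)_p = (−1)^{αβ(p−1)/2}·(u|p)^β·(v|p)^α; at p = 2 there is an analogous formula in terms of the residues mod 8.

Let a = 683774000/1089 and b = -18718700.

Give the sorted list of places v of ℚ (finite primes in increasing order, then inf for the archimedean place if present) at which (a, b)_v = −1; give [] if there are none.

(a, b) ≡ (35, -1547) mod (ℚ^×)²; places V = {2, 3, 5, 7, 11, 13, 17, ∞}.
(a,b)_7: α=1, u≡6; β=1, v≡5 (mod 7); (6|7)=-1, (5|7)=-1; sign (−1)^1·-1^1·-1^1 = -1.
(a,b)_2: α=4, β=2; u≡3, v≡5 (mod 8); ε(u)ε(v)=1·0, αω(v)=4·1, βω(u)=2·1; sum ≡ 0  ⇒  +1.
(a,b)_13: α=2, u≡1; β=1, v≡6 (mod 13); (1|13)=+1, (6|13)=-1; sign (−1)^0·+1^1·-1^2 = +1.
(a,b)_11: α=-2, u≡7; β=2, v≡4 (mod 11); (7|11)=-1, (4|11)=+1; sign (−1)^0·-1^2·+1^-2 = +1.
(a,b)_3: α=-2, u≡2; β=0, v≡1 (mod 3); (2|3)=-1, (1|3)=+1; sign (−1)^0·-1^0·+1^-2 = +1.
(a,b)_17: α=2, u≡8; β=1, v≡7 (mod 17); (8|17)=+1, (7|17)=-1; sign (−1)^0·+1^1·-1^2 = +1.
(a,b)_5: α=3, u≡3; β=2, v≡2 (mod 5); (3|5)=-1, (2|5)=-1; sign (−1)^0·-1^2·-1^3 = -1.
(a,b)_∞: sgn(35)=+, sgn(-1547)=−, so +1.
(35, -1547 / ℚ) ramifies at {5, 7}: a division algebra.

[5, 7]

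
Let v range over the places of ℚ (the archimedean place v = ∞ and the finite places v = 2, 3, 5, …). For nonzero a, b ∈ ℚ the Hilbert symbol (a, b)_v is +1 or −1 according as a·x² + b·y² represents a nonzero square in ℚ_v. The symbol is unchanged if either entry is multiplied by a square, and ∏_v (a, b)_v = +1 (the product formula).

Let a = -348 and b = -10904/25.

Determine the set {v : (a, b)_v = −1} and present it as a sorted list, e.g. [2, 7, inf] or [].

[29, inf]

(a, b) ≡ (-87, -2726) mod (ℚ^×)²; places V = {2, 3, 5, 29, 47, ∞}.
(a,b)_∞: sgn(-87)=−, sgn(-2726)=−, so -1.
(a,b)_3: α=1, u≡1; β=0, v≡1 (mod 3); (1|3)=+1, (1|3)=+1; sign (−1)^0·+1^0·+1^1 = +1.
(a,b)_47: α=0, u≡28; β=1, v≡2 (mod 47); (28|47)=+1, (2|47)=+1; sign (−1)^0·+1^1·+1^0 = +1.
(a,b)_2: α=2, β=3; u≡1, v≡5 (mod 8); ε(u)ε(v)=0·0, αω(v)=2·1, βω(u)=3·0; sum ≡ 0  ⇒  +1.
(a,b)_5: α=0, u≡2; β=-2, v≡1 (mod 5); (2|5)=-1, (1|5)=+1; sign (−1)^0·-1^-2·+1^0 = +1.
(a,b)_29: α=1, u≡17; β=1, v≡7 (mod 29); (17|29)=-1, (7|29)=+1; sign (−1)^0·-1^1·+1^1 = -1.
|Ram(-87, -2726)| = 2, even; anisotropic at {29, ∞}.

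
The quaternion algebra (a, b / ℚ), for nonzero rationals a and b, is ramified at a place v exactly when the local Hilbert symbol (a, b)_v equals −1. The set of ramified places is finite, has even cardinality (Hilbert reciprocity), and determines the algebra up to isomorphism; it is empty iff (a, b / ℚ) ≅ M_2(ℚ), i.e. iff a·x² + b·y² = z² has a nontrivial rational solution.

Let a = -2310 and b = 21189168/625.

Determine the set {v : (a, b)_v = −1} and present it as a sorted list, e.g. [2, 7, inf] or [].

(a, b) ≡ (-2310, 3003) mod (ℚ^×)²; places V = {2, 3, 5, 7, 11, 13, ∞}.
(a,b)_13: α=0, u≡4; β=1, v≡9 (mod 13); (4|13)=+1, (9|13)=+1; sign (−1)^0·+1^1·+1^0 = +1.
(a,b)_2: α=1, β=4; u≡5, v≡3 (mod 8); ε(u)ε(v)=0·1, αω(v)=1·1, βω(u)=4·1; sum ≡ 1  ⇒  -1.
(a,b)_11: α=1, u≡10; β=1, v≡5 (mod 11); (10|11)=-1, (5|11)=+1; sign (−1)^1·-1^1·+1^1 = +1.
(a,b)_5: α=1, u≡3; β=-4, v≡3 (mod 5); (3|5)=-1, (3|5)=-1; sign (−1)^0·-1^-4·-1^1 = -1.
(a,b)_∞: sgn(-2310)=−, sgn(3003)=+, so +1.
(a,b)_7: α=1, u≡6; β=3, v≡4 (mod 7); (6|7)=-1, (4|7)=+1; sign (−1)^1·-1^3·+1^1 = +1.
(a,b)_3: α=1, u≡1; β=3, v≡2 (mod 3); (1|3)=+1, (2|3)=-1; sign (−1)^1·+1^3·-1^1 = +1.
Ram(-2310, 3003) = {2, 5}; no ℚ_2-point on the conic.

[2, 5]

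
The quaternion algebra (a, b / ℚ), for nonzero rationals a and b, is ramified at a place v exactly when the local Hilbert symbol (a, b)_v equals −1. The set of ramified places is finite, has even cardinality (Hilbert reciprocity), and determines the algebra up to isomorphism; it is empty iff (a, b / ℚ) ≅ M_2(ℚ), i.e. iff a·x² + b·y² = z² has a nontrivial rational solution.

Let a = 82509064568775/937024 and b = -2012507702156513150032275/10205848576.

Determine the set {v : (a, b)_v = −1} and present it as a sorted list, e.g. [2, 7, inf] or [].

[13, 31]

Mod squares: a ≡ 176111, b ≡ -19. Check v ∈ {∞, 2, 3, 5, 7, 11, 13, 19, 23, 31, 37, 41}.
v=5: a=5^2·(≡4), b=5^2·(≡4) mod 5; (4|5)=+1, (4|5)=+1; (−1)^{2·2·2}·(+1)^2·(+1)^2 = +1.
v=37: a=37^2·(≡34), b=37^0·(≡32) mod 37; (34|37)=+1, (32|37)=-1; (−1)^{2·0·18}·(+1)^0·(-1)^2 = +1.
v=23: a=23^1·(≡21), b=23^2·(≡13) mod 23; (21|23)=-1, (13|23)=+1; (−1)^{1·2·11}·(-1)^2·(+1)^1 = +1.
v=31: a=31^1·(≡8), b=31^2·(≡13) mod 31; (8|31)=+1, (13|31)=-1; (−1)^{1·2·15}·(+1)^2·(-1)^1 = -1.
v=11: a=11^-4·(≡1), b=11^-2·(≡4) mod 11; (1|11)=+1, (4|11)=+1; (−1)^{-4·-2·5}·(+1)^-2·(+1)^-4 = +1.
v=∞: 176111 > 0 and -19 < 0  ⇒  (a,b)_∞ = +1.
v=41: a=41^0·(≡39), b=41^-2·(≡13) mod 41; (39|41)=+1, (13|41)=-1; (−1)^{0·-2·20}·(+1)^-2·(-1)^0 = +1.
v=19: a=19^1·(≡9), b=19^3·(≡10) mod 19; (9|19)=+1, (10|19)=-1; (−1)^{1·3·9}·(+1)^3·(-1)^1 = +1.
v=3: a=3^4·(≡2), b=3^14·(≡2) mod 3; (2|3)=-1, (2|3)=-1; (−1)^{4·14·1}·(-1)^14·(-1)^4 = +1.
v=7: a=7^0·(≡3), b=7^-2·(≡2) mod 7; (3|7)=-1, (2|7)=+1; (−1)^{0·-2·3}·(-1)^-2·(+1)^0 = +1.
v=2: v_2(a)=-6, v_2(b)=-10; units ≡ 7, 5 (mod 8); ε·ε+αω+βω = 1·0+-6·1+-10·0 ≡ 0  ⇒  (a,b)_2 = +1.
v=13: a=13^3·(≡4), b=13^6·(≡2) mod 13; (4|13)=+1, (2|13)=-1; (−1)^{3·6·6}·(+1)^6·(-1)^3 = -1.
|Ram(176111, -19)| = 2, even; anisotropic at {13, 31}.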